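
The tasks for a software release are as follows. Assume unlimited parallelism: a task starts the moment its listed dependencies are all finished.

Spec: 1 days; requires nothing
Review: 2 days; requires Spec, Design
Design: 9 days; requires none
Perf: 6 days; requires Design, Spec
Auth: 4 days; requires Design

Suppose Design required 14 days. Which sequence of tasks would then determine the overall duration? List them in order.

Baseline: Design→Perf = 9+6 = 15 → 15 days.
Design is on the critical path; changing it to 14 makes that path 20 days.
No other chain overtakes it, so the finish is 20 days.

Design, Perf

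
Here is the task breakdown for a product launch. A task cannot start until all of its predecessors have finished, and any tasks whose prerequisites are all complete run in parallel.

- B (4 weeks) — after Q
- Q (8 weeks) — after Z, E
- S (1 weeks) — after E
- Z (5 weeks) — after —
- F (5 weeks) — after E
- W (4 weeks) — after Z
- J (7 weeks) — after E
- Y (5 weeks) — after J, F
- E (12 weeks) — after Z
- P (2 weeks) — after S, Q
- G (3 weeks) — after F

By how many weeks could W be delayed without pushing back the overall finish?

The longest chain is Z→E→J→Y = 5+12+7+5 = 29; overall finish 29 weeks.
The longest chain containing W totals 9 weeks.
Float = 29 − 9 = 20.

20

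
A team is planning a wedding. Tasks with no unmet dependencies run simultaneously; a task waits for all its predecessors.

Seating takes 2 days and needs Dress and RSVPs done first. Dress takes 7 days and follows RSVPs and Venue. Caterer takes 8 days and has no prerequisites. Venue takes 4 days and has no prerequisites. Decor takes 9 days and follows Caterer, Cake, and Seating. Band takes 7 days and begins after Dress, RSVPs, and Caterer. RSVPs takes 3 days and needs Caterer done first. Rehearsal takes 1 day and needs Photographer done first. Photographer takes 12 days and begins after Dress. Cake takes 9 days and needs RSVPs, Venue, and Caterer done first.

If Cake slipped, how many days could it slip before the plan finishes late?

The longest chain is Caterer→RSVPs→Dress→Photographer→Rehearsal = 8+3+7+12+1 = 31; overall finish 31 days.
Longest path through Cake: 29 days (earliest finish 20, latest finish 22).
So Cake can slip 22 − 20 = 2 days.

2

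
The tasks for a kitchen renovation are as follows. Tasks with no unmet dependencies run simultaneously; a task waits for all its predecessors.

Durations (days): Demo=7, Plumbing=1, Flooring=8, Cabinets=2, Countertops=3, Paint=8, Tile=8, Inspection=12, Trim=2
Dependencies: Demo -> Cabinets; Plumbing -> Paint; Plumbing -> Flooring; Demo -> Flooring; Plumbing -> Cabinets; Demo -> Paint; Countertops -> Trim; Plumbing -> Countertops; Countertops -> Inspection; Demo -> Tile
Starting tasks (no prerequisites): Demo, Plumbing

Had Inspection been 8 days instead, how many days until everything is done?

15

The binding path is Plumbing→Countertops→Inspection = 1+3+12 = 16; finish at 16 days.
Since Inspection is critical, the -4 change carries straight to that chain (now 12 days).
New critical path: Demo→Flooring = 7+8 = 15 ⇒ 15 days.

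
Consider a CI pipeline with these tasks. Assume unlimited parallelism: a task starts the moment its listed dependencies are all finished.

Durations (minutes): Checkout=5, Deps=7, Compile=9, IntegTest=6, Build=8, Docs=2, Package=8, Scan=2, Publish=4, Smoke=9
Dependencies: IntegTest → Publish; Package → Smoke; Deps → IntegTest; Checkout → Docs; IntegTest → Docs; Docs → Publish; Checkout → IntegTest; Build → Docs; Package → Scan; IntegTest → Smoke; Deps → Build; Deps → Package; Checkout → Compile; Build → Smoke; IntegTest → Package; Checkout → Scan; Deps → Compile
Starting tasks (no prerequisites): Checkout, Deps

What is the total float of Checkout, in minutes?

2

Deps→IntegTest→Package→Smoke = 7+6+8+9 = 30 sets the makespan at 30 minutes.
Longest path through Checkout: 28 minutes (earliest finish 5, latest finish 7).
Float = 30 − 28 = 2.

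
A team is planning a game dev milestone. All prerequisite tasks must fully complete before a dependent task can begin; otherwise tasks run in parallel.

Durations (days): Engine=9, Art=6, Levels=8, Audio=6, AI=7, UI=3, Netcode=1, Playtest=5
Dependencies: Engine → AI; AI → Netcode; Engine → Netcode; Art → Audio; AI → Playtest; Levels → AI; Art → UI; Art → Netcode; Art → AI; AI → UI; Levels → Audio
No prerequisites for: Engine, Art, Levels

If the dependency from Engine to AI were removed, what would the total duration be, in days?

20

Original critical path: Engine→AI→Playtest = 9+7+5 = 21 ⇒ 21 days.
Without Engine→AI, AI's earliest start moves from 9 to 8.
After: Levels→AI→Playtest = 8+7+5 = 20 → 20 days.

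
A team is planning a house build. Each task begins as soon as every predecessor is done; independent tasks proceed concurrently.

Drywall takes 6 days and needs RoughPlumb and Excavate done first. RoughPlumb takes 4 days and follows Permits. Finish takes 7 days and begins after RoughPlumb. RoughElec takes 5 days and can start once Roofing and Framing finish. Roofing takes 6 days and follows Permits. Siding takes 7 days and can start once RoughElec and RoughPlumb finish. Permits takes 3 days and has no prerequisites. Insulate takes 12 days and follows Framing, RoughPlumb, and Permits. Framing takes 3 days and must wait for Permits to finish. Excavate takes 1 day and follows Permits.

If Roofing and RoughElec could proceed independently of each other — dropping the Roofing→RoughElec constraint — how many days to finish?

19

With the dependency in place, Permits→Roofing→RoughElec→Siding = 3+6+5+7 = 21 sets the finish at 21 days.
Without Roofing→RoughElec, RoughElec's earliest start moves from 9 to 6.
After: Permits→RoughPlumb→Insulate = 3+4+12 = 19 → 19 days.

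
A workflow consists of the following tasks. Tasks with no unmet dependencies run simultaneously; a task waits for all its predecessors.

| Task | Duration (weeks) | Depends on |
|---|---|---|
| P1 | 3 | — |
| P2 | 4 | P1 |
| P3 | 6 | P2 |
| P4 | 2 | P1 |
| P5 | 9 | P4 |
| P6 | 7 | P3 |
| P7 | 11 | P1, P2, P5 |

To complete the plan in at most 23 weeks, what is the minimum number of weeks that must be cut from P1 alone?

Current finish: 25 weeks; target: 23.
P1 is on every critical path, so each week cut from P1 cuts the finish by one (this holds down to a finish of 23).
Need 25 − 23 = 2 weeks off P1 → P1 becomes 1 week, finish becomes 23.

2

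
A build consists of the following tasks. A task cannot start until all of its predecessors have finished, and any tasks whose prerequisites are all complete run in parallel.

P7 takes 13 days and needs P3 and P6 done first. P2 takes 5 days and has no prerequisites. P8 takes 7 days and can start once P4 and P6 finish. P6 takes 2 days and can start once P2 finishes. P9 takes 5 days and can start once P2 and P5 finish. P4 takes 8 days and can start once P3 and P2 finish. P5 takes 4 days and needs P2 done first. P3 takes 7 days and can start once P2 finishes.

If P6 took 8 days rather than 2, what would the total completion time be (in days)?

27

Critical path before the change: P2→P3→P4→P8 = 5+7+8+7 = 27 giving 27 days.
The longest path through P6 is only 20 days, so P6 has float 7.
No other chain overtakes it, so the finish is 27 days.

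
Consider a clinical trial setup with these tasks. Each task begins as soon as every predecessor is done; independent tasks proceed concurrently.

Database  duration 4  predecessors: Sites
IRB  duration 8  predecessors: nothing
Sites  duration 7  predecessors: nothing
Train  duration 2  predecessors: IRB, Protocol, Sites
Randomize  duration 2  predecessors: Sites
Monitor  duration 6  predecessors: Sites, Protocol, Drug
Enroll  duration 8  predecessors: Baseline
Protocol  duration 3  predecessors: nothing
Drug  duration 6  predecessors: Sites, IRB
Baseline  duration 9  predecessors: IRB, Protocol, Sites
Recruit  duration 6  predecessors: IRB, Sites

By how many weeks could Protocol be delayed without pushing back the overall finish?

5

IRB→Baseline→Enroll = 8+9+8 = 25 sets the makespan at 25 weeks.
The longest chain containing Protocol totals 20 weeks.
Slack of Protocol = 5 − 0 = 5 weeks.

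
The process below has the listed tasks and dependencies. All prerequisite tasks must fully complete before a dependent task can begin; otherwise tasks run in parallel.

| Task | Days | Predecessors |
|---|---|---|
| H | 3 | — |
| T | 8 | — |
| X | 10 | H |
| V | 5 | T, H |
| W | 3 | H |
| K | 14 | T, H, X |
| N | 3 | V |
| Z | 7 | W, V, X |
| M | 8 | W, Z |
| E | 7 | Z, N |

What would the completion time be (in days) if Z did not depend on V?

28

With the dependency in place, H→X→Z→M = 3+10+7+8 = 28 sets the finish at 28 days.
Dropping V→Z doesn't change Z's earliest start (13); another predecessor still binds.
The longest chain is now H→X→Z→M = 3+10+7+8 = 28, so the plan takes 28 days.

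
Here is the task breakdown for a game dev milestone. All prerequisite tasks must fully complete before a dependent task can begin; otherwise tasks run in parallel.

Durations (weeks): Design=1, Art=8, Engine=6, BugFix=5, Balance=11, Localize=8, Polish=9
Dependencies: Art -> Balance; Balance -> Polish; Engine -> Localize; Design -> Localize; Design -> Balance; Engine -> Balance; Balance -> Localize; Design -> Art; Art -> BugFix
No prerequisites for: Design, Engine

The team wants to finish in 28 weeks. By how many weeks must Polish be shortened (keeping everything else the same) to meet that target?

1

Current finish: 29 weeks; target: 28.
Polish is on every critical path, so each week cut from Polish cuts the finish by one (this holds down to a finish of 28).
Need 29 − 28 = 1 week off Polish → Polish becomes 8 weeks, finish becomes 28.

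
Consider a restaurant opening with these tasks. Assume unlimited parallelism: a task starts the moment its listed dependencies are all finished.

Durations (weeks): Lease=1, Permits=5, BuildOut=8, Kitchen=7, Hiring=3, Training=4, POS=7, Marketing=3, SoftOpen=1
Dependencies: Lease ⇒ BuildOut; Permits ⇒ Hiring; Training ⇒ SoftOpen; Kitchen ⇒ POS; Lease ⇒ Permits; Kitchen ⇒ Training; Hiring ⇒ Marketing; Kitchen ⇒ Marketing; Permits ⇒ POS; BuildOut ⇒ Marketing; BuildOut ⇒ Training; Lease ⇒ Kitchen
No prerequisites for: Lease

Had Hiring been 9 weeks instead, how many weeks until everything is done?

The binding path is Lease→Kitchen→POS = 1+7+7 = 15; finish at 15 weeks.
The longest path through Hiring is only 12 weeks, so Hiring has float 3.
Now Lease→Permits→Hiring→Marketing = 1+5+9+3 = 18 is longest, so the finish becomes 18 weeks.

18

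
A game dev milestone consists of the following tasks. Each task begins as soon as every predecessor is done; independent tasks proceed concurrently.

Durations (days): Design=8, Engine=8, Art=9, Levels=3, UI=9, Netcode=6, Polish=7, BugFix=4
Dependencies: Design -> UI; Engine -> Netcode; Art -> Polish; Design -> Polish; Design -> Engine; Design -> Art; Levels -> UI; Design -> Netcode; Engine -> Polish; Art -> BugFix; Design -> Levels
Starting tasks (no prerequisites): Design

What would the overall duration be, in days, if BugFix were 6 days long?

24

The binding path is Design→Art→Polish = 8+9+7 = 24; finish at 24 days.
BugFix is off the critical path — its longest chain is 21 days, giving 3 of slack.
That remains the longest chain; total 24 days.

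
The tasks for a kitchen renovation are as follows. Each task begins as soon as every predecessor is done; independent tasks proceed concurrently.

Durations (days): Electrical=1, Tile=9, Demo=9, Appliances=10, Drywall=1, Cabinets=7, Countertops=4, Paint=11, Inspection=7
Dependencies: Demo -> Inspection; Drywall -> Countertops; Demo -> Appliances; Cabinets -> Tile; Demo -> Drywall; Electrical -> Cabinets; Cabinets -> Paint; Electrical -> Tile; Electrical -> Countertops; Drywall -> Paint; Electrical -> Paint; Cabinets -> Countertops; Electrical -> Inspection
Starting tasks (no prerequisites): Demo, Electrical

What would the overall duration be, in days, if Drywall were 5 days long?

25

Actual critical path: Demo→Drywall→Paint = 9+1+11 = 21 ⇒ 21 days.
Since Drywall is critical, the +4 change carries straight to that chain (now 25 days).
That remains the longest chain; total 25 days.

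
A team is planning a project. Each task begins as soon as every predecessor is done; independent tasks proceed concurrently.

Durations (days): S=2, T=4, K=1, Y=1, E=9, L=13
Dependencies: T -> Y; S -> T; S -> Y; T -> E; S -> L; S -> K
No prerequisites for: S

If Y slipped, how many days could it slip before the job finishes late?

8

S→T→E = 2+4+9 = 15 sets the makespan at 15 days.
The longest chain containing Y totals 7 days.
Float = 15 − 7 = 8.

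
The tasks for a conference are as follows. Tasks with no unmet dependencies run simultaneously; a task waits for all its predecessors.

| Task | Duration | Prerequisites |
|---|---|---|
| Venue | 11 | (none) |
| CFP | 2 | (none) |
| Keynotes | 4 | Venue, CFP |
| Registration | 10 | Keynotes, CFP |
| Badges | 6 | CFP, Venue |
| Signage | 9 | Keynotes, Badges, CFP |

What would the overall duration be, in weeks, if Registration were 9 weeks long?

26

Actual critical path: Venue→Badges→Signage = 11+6+9 = 26 ⇒ 26 weeks.
The longest path through Registration is only 25 weeks, so Registration has float 1.
That remains the longest chain; total 26 weeks.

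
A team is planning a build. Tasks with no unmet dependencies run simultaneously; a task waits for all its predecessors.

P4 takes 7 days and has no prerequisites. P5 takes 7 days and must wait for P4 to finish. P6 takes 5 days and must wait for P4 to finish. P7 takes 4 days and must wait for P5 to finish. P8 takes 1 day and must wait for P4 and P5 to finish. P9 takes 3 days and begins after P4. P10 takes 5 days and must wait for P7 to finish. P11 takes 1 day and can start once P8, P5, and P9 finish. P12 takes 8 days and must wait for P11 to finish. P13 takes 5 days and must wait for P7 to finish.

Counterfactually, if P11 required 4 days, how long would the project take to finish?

Critical path before the change: P4→P5→P8→P11→P12 = 7+7+1+1+8 = 24 giving 24 days.
Since P11 is critical, the +3 change carries straight to that chain (now 27 days).
No other chain overtakes it, so the finish is 27 days.

27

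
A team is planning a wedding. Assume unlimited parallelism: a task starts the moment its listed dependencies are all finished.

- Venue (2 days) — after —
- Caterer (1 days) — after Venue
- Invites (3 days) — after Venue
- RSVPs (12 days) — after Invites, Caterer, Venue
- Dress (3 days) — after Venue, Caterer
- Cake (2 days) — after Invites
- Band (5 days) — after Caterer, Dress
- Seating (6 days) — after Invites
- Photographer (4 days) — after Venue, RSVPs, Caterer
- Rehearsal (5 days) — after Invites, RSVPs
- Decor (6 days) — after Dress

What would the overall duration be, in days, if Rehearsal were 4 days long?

21

Actual critical path: Venue→Invites→RSVPs→Rehearsal = 2+3+12+5 = 22 ⇒ 22 days.
Rehearsal is on the critical path; changing it to 4 makes that path 21 days.
Now Venue→Invites→RSVPs→Photographer = 2+3+12+4 = 21 is longest, so the finish becomes 21 days.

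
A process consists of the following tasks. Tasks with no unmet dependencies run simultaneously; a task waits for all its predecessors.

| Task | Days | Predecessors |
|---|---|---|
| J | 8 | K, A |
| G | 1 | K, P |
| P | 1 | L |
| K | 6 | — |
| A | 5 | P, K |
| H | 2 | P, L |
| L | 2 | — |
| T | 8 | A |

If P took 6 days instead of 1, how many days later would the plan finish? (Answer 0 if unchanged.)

Actual critical path: K→A→J = 6+5+8 = 19 ⇒ 19 days.
The longest path through P is only 16 days, so P has float 3.
New critical path: L→P→A→J = 2+6+5+8 = 21 ⇒ 21 days.
Change in finish: 21 − 19 = +2 days.

2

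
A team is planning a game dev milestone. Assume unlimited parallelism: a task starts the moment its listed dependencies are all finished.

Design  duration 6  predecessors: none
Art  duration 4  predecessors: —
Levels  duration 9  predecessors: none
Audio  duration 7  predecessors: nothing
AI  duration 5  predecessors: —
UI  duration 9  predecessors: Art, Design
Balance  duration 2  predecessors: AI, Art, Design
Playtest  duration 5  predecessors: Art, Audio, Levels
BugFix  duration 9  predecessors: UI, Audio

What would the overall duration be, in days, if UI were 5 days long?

Baseline: Design→UI→BugFix = 6+9+9 = 24 → 24 days.
UI lies on that path, so at 5 days the path becomes 20 days.
That remains the longest chain; total 20 days.

20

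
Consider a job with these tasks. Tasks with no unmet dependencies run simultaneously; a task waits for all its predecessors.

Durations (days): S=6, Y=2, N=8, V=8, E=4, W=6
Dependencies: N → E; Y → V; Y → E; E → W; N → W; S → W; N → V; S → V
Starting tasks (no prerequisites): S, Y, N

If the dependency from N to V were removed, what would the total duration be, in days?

Original critical path: N→E→W = 8+4+6 = 18 ⇒ 18 days.
Without N→V, V's earliest start moves from 8 to 6.
The longest chain is now N→E→W = 8+4+6 = 18, so the project takes 18 days.

18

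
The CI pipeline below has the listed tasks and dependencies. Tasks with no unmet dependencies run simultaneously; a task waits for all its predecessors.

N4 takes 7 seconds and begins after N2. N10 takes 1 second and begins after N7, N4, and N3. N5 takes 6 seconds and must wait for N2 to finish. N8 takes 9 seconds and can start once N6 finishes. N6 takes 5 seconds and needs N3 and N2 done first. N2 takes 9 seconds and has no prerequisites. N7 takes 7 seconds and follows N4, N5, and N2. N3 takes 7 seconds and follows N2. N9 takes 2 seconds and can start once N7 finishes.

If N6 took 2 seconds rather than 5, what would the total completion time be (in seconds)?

27

The binding path is N2→N3→N6→N8 = 9+7+5+9 = 30; finish at 30 seconds.
N6 is on the critical path; changing it to 2 makes that path 27 seconds.
That remains the longest chain; total 27 seconds.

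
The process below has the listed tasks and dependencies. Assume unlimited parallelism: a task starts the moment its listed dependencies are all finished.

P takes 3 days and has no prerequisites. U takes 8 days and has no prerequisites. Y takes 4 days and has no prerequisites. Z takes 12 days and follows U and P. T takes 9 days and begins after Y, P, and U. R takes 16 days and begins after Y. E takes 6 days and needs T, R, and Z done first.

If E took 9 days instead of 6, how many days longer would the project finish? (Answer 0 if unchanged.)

Baseline: U→Z→E = 8+12+6 = 26 → 26 days.
E lies on that path, so at 9 days the path becomes 29 days.
No other chain overtakes it, so the finish is 29 days.
Change in finish: 29 − 26 = +3 days.

3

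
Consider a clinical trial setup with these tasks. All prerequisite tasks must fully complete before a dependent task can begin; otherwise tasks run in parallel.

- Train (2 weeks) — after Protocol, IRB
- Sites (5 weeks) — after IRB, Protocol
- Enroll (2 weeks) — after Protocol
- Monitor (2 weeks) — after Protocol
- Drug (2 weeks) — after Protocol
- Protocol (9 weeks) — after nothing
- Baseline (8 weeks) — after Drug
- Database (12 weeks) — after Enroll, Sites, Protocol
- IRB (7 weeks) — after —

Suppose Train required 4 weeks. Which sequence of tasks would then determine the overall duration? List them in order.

Protocol, Sites, Database

As given, the longest chain is Protocol→Sites→Database = 9+5+12 = 26, so the finish is 26 weeks.
Train is off the critical path — its longest chain is 11 weeks, giving 15 of slack.
The critical path is still Protocol→Sites→Database; finish is now 26 weeks.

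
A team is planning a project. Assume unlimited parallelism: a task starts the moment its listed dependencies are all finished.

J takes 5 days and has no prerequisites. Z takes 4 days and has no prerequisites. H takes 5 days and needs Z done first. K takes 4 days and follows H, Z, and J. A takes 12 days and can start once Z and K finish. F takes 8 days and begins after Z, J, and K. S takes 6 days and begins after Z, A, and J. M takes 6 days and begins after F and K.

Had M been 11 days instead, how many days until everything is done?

32

As given, the longest chain is Z→H→K→A→S = 4+5+4+12+6 = 31, so the finish is 31 days.
M has 4 days of float (longest path through it is 27).
New critical path: Z→H→K→F→M = 4+5+4+8+11 = 32 ⇒ 32 days.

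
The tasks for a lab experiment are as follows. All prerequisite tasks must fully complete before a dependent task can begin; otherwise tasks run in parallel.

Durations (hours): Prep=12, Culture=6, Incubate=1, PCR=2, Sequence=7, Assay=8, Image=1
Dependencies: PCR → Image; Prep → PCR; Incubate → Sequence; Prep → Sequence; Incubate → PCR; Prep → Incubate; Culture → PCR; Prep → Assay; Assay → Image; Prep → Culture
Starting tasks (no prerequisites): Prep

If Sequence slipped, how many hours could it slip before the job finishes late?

The longest chain is Prep→Culture→PCR→Image = 12+6+2+1 = 21; overall finish 21 hours.
Sequence finishes as early as 20 and must finish by 21.
Slack of Sequence = 14 − 13 = 1 hour.

1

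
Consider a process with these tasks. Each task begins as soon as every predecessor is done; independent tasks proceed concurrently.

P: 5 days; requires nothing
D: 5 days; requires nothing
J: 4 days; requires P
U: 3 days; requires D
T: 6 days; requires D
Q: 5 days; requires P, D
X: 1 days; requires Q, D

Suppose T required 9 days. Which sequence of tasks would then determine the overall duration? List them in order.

The binding path is D→T = 5+6 = 11; finish at 11 days.
Since T is critical, the +3 change carries straight to that chain (now 14 days).
No other chain overtakes it, so the finish is 14 days.

D, T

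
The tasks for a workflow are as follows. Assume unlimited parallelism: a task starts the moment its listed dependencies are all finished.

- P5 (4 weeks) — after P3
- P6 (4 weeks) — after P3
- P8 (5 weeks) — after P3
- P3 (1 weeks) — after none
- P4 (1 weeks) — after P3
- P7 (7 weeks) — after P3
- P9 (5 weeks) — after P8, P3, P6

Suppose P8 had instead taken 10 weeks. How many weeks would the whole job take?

Actual critical path: P3→P8→P9 = 1+5+5 = 11 ⇒ 11 weeks.
Since P8 is critical, the +5 change carries straight to that chain (now 16 weeks).
The critical path is still P3→P8→P9; finish is now 16 weeks.

16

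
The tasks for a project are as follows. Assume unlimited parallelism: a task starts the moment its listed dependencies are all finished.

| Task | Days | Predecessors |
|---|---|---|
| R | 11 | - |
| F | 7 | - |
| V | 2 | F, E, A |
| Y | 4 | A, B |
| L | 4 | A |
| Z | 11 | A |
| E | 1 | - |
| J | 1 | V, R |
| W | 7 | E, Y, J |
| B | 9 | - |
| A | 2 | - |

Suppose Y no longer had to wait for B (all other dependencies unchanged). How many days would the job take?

With the dependency in place, B→Y→W = 9+4+7 = 20 sets the finish at 20 days.
Without B→Y, Y's earliest start moves from 9 to 2.
After: R→J→W = 11+1+7 = 19 → 19 days.

19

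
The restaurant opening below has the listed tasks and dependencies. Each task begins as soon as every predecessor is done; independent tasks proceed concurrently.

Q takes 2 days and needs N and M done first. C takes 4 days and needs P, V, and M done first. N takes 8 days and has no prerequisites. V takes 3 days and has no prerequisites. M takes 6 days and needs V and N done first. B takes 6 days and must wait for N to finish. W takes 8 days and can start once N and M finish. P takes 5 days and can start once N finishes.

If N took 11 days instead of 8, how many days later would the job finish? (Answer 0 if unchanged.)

Critical path before the change: N→M→W = 8+6+8 = 22 giving 22 days.
N is on the critical path; changing it to 11 makes that path 25 days.
That remains the longest chain; total 25 days.
Change in finish: 25 − 22 = +3 days.

3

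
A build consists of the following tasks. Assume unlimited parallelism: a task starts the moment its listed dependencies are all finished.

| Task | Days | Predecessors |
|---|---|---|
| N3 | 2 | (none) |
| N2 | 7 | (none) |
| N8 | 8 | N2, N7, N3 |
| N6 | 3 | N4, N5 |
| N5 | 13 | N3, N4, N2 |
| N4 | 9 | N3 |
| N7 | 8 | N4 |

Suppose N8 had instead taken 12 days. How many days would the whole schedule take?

The binding path is N3→N4→N7→N8 = 2+9+8+8 = 27; finish at 27 days.
N8 is on the critical path; changing it to 12 makes that path 31 days.
No other chain overtakes it, so the finish is 31 days.

31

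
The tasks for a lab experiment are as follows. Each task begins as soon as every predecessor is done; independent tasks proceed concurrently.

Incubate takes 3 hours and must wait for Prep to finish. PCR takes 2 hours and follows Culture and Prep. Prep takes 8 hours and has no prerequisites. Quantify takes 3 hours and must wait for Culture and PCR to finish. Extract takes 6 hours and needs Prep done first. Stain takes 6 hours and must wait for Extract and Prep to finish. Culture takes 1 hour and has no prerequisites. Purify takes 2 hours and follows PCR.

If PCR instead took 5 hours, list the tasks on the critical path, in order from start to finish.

Actual critical path: Prep→Extract→Stain = 8+6+6 = 20 ⇒ 20 hours.
PCR has 7 hours of float (longest path through it is 13).
That remains the longest chain; total 20 hours.

Prep, Extract, Stain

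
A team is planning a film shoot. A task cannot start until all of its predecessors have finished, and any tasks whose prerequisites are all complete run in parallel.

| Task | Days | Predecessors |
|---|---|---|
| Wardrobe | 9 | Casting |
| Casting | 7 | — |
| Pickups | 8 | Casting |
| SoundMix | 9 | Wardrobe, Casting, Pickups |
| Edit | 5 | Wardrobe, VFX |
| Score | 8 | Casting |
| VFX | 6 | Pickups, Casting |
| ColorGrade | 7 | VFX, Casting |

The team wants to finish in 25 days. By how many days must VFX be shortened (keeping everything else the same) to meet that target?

3

Current finish: 28 days; target: 25.
VFX is on every critical path, so each day cut from VFX cuts the finish by one (this holds down to a finish of 25).
Need 28 − 25 = 3 days off VFX → VFX becomes 3 days, finish becomes 25.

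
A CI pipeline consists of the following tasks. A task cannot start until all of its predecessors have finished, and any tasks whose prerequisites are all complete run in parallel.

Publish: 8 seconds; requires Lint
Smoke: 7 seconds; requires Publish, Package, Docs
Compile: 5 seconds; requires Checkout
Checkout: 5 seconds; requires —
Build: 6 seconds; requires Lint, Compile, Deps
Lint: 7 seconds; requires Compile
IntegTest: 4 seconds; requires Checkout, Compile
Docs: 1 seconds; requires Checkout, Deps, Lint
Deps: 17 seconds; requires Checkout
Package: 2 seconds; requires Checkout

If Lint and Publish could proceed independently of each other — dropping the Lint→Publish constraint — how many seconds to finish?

Original critical path: Checkout→Compile→Lint→Publish→Smoke = 5+5+7+8+7 = 32 ⇒ 32 seconds.
Without Lint→Publish, Publish's earliest start moves from 17 to 0.
New critical path: Checkout→Deps→Docs→Smoke = 5+17+1+7 = 30 ⇒ 30 seconds.

30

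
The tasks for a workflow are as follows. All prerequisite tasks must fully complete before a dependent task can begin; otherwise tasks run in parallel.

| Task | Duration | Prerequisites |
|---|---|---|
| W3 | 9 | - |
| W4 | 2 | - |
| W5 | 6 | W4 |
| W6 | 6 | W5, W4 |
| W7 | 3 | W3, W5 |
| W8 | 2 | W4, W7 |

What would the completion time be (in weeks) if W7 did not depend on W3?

Before: longest chain W3→W7→W8 = 9+3+2 = 14, finish 14.
Without W3→W7, W7's earliest start moves from 9 to 8.
New critical path: W4→W5→W6 = 2+6+6 = 14 ⇒ 14 weeks.

14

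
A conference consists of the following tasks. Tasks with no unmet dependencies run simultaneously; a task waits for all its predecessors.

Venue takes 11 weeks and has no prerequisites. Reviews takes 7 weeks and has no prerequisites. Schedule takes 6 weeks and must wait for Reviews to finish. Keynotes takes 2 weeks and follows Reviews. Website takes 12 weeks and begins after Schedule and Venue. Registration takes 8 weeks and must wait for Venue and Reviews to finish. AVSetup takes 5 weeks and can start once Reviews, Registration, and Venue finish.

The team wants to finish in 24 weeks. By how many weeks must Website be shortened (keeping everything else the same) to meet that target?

1

Current finish: 25 weeks; target: 24.
Website is on every critical path, so each week cut from Website cuts the finish by one (this holds down to a finish of 24).
Need 25 − 24 = 1 week off Website → Website becomes 11 weeks, finish becomes 24.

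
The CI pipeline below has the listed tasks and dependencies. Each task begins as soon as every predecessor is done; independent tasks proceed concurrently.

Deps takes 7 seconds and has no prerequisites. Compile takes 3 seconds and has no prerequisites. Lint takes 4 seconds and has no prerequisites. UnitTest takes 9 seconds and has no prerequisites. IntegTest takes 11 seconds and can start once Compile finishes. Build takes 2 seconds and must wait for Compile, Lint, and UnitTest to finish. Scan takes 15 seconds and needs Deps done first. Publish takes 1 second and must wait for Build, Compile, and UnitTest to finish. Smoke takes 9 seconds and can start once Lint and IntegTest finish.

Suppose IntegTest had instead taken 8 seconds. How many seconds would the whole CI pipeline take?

22

The binding path is Compile→IntegTest→Smoke = 3+11+9 = 23; finish at 23 seconds.
IntegTest is on the critical path; changing it to 8 makes that path 20 seconds.
The binding chain switches to Deps→Scan = 7+15 = 22; finish 22 seconds.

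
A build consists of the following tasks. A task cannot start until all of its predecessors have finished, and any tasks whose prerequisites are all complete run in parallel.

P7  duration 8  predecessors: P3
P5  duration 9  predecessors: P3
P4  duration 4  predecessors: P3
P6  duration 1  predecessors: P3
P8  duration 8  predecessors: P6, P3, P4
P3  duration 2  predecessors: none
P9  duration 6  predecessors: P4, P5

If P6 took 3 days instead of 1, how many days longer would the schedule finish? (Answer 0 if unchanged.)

0

The binding path is P3→P5→P9 = 2+9+6 = 17; finish at 17 days.
P6 has 6 days of float (longest path through it is 11).
No other chain overtakes it, so the finish is 17 days.
Change in finish: 17 − 17 = +0 days.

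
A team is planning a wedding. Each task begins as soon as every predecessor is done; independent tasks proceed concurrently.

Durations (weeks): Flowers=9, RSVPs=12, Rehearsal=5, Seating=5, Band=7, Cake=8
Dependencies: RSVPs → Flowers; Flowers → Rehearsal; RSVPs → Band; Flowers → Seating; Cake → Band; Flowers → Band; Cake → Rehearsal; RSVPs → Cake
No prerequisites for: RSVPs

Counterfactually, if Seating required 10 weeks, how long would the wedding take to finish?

The binding path is RSVPs→Flowers→Band = 12+9+7 = 28; finish at 28 weeks.
The longest path through Seating is only 26 weeks, so Seating has float 2.
The binding chain switches to RSVPs→Flowers→Seating = 12+9+10 = 31; finish 31 weeks.

31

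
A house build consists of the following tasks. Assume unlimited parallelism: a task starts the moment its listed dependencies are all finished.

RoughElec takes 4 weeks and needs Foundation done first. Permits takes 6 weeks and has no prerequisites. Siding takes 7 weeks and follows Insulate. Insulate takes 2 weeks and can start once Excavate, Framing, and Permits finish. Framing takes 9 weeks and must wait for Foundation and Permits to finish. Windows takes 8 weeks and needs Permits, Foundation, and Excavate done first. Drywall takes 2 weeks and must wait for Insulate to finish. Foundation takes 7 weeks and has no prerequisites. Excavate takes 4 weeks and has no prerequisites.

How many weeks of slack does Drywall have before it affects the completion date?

5

Critical path: Foundation→Framing→Insulate→Siding = 7+9+2+7 = 25, so the finish is 25 weeks.
Drywall finishes as early as 20 and must finish by 25.
Float = 25 − 20 = 5.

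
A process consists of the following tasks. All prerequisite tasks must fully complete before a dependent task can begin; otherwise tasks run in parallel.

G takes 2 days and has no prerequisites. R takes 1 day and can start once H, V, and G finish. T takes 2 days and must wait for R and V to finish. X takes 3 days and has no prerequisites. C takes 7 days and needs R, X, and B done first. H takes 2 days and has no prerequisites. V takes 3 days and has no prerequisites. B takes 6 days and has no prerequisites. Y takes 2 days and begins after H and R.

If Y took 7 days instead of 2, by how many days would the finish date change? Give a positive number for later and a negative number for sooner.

Baseline: B→C = 6+7 = 13 → 13 days.
The longest path through Y is only 6 days, so Y has float 7.
No other chain overtakes it, so the finish is 13 days.
Change in finish: 13 − 13 = +0 days.

0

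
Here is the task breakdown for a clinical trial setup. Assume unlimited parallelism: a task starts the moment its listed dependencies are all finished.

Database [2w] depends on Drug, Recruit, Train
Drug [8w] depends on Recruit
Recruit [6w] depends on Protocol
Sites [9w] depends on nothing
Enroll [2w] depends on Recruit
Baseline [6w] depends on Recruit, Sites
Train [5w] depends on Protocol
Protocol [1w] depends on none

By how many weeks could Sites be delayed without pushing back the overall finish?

Protocol→Recruit→Drug→Database = 1+6+8+2 = 17 sets the makespan at 17 weeks.
Sites finishes as early as 9 and must finish by 11.
Float = 17 − 15 = 2.

2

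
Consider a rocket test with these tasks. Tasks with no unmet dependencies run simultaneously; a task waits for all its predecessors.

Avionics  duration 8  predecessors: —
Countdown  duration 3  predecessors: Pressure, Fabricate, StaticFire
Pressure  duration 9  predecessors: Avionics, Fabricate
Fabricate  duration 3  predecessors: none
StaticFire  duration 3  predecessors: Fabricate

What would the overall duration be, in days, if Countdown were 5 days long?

22

Critical path before the change: Avionics→Pressure→Countdown = 8+9+3 = 20 giving 20 days.
Since Countdown is critical, the +2 change carries straight to that chain (now 22 days).
That remains the longest chain; total 22 days.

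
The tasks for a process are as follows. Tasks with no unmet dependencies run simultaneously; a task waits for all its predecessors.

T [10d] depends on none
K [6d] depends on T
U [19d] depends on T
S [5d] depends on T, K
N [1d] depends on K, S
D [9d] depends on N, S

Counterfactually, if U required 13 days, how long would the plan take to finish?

31

The binding path is T→K→S→N→D = 10+6+5+1+9 = 31; finish at 31 days.
U is off the critical path — its longest chain is 29 days, giving 2 of slack.
The critical path is still T→K→S→N→D; finish is now 31 days.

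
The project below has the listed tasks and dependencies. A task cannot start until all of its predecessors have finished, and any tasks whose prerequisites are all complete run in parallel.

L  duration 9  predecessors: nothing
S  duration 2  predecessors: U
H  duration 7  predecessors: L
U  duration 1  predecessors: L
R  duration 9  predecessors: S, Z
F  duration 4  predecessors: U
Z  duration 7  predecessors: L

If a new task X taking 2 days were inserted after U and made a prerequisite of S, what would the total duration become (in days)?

Originally the schedule takes 25 days.
With X inserted, S now waits for max(U, X).
New critical path: L→Z→R = 9+7+9 = 25 ⇒ 25 days.

25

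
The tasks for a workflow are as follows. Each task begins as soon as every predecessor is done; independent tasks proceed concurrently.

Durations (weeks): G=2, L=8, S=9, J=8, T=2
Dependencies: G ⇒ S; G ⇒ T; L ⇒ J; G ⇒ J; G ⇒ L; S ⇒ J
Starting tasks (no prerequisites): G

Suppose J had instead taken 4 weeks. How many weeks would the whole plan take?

15

Critical path before the change: G→S→J = 2+9+8 = 19 giving 19 weeks.
J is on the critical path; changing it to 4 makes that path 15 weeks.
No other chain overtakes it, so the finish is 15 weeks.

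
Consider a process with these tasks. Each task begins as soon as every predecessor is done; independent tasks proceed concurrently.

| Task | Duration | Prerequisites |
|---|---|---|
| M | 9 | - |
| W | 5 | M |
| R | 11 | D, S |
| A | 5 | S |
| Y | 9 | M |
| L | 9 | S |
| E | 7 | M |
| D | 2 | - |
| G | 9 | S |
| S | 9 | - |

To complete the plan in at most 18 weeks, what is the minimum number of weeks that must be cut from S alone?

2

Current finish: 20 weeks; target: 18.
S is on every critical path, so each week cut from S cuts the finish by one (this holds down to a finish of 18).
Need 20 − 18 = 2 weeks off S → S becomes 7 weeks, finish becomes 18.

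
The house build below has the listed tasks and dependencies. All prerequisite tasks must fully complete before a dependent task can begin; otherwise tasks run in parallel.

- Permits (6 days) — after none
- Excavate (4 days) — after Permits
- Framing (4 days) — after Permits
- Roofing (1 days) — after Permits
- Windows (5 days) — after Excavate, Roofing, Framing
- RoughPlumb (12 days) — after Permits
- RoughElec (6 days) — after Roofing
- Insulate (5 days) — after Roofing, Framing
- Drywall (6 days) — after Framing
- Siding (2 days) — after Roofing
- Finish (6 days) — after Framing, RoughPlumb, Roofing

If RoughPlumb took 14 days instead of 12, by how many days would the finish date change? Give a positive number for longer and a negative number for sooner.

The binding path is Permits→RoughPlumb→Finish = 6+12+6 = 24; finish at 24 days.
RoughPlumb is on the critical path; changing it to 14 makes that path 26 days.
That remains the longest chain; total 26 days.
Change in finish: 26 − 24 = +2 days.

2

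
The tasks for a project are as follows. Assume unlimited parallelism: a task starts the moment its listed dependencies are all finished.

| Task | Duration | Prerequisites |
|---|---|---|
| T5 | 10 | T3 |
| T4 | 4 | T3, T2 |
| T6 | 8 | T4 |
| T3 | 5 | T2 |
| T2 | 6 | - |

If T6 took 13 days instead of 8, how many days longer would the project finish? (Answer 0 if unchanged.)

5

The binding path is T2→T3→T4→T6 = 6+5+4+8 = 23; finish at 23 days.
Since T6 is critical, the +5 change carries straight to that chain (now 28 days).
The critical path is still T2→T3→T4→T6; finish is now 28 days.
Change in finish: 28 − 23 = +5 days.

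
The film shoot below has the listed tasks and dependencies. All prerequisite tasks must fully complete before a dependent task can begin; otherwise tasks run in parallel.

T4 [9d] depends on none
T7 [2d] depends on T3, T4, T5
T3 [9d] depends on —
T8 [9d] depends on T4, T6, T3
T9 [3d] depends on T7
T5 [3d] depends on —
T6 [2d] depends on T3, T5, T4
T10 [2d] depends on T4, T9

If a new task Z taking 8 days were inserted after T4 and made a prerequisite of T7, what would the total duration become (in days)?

24

Originally the film shoot takes 20 days.
With Z inserted, T7 now waits for max(T3, T4, T5, Z).
New critical path: T4→Z→T7→T9→T10 = 9+8+2+3+2 = 24 ⇒ 24 days.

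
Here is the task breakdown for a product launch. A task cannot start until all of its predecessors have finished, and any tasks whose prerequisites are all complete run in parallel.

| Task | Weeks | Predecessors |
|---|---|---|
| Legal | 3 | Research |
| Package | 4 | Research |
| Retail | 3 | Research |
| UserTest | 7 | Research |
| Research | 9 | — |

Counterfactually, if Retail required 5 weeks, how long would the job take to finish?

16

As given, the longest chain is Research→UserTest = 9+7 = 16, so the finish is 16 weeks.
The longest path through Retail is only 12 weeks, so Retail has float 4.
That remains the longest chain; total 16 weeks.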